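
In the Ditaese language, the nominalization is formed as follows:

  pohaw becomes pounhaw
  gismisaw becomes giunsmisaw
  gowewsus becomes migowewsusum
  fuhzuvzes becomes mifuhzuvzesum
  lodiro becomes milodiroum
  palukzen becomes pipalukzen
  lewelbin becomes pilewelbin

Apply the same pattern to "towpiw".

fuhzuvzes and palukzen both have last vowel 'e' yet inflect differently (mifuhzuvzesum, pipalukzen), so the last vowel is not what conditions the rule; the final letter is.
"towpiw" ends in -w. The stems ending in -w (pohaw → pounhaw, gismisaw → giunsmisaw) insert -un- after the first vowel.
The other patterns: stems ending in -o or -s add mi- … -um around the stem; stems ending in -n add the prefix pi-.
So towpiw → tounwpiw.

tounwpiw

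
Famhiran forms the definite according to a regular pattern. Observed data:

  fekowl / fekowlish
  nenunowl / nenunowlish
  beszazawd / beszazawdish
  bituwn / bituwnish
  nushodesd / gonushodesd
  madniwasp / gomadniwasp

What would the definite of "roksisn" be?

goroksisn

beszazawd and nushodesd both end in -d yet inflect differently (beszazawdish, gonushodesd), so the final letter is not what conditions the rule; the second-to-last letter is.
"roksisn" has second-to-last letter 's'. The stems whose second-to-last letter is 's' (nushodesd → gonushodesd, madniwasp → gomadniwasp) add the prefix go-.
The other pattern: stems whose second-to-last letter is 'w' add -ish.
So roksisn → goroksisn.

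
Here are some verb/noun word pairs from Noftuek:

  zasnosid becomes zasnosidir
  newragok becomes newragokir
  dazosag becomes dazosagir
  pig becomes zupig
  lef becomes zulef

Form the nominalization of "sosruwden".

"sosruwden" has 3 vowels. The stems with 3 vowels (zasnosid → zasnosidir, newragok → newragokir, dazosag → dazosagir) add -ir.
The other pattern: stems with 1 vowel add the prefix zu-.
So sosruwden → sosruwdenir.

sosruwdenir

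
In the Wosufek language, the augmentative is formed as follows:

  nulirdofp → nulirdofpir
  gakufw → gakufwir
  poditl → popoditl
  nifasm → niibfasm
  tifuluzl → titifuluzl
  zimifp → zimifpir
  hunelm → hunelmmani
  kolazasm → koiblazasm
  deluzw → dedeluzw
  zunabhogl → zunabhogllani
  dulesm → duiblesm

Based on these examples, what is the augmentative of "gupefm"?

gupefmir

"gupefm" has second-to-last letter 'f'. The stems whose second-to-last letter is 'f' (gakufw → gakufwir, nulirdofp → nulirdofpir, zimifp → zimifpir) add -ir.
The other patterns: stems whose second-to-last letter is 't' or 'z' repeat the first consonant+vowel as a prefix; stems whose second-to-last letter is 's' insert -ib- after the first vowel; stems whose second-to-last letter is 'g' or 'l' double the final consonant and add -ani.
So gupefm → gupefmir.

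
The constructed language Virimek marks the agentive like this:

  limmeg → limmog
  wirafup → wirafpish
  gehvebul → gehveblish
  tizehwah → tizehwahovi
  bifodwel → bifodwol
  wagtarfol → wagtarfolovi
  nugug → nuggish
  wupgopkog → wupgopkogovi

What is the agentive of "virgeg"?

virgog

bifodwel and gehvebul both end in -l yet inflect differently (bifodwol, gehveblish), so the final letter is not what conditions the rule; the last vowel is.
"virgeg" has last vowel 'e'. The stems whose last vowel is 'e' (bifodwel → bifodwol, limmeg → limmog) change the last vowel to 'o'.
So virgeg → virgog.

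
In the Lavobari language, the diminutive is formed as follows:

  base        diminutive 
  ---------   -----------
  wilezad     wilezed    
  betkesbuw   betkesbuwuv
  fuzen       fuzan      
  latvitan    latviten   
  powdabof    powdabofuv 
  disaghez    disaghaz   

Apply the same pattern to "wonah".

latvitan and fuzen both end in -n yet inflect differently (latviten, fuzan), so the final letter is not what conditions the rule; the last vowel is.
"wonah" has last vowel 'a'. The stems whose last vowel is 'a' (latvitan → latviten, wilezad → wilezed) change the last vowel to 'e'.
The other patterns: stems whose last vowel is 'e' change the last vowel to 'a'; stems whose last vowel is 'o' or 'u' add -uv.
So wonah → woneh.

woneh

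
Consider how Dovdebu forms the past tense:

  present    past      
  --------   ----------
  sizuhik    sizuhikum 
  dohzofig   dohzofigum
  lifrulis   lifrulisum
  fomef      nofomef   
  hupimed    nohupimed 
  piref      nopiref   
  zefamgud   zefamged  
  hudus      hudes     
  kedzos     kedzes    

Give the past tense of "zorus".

"zorus" has last vowel 'u'. The stems whose last vowel is 'u' (zefamgud → zefamged, hudus → hudes) change the last vowel to 'e'.
The other patterns: stems whose last vowel is 'i' add -um; stems whose last vowel is 'e' add the prefix no-.
So zorus → zores.

zores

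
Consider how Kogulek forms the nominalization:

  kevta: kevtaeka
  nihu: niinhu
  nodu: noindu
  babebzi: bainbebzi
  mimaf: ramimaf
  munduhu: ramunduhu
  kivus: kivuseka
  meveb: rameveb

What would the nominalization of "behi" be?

beinhi

munduhu and nihu both end in -u yet inflect differently (ramunduhu, niinhu), so the final letter is not what conditions the rule; the first letter is.
"behi" begins with b-. The one such stem in the data (babebzi → bainbebzi) inserts -in- after the first vowel (as do nihu, nodu), so the same rule applies.
The other patterns: stems beginning with k- add -eka; stems beginning with m- add the prefix ra-.
So behi → beinhi.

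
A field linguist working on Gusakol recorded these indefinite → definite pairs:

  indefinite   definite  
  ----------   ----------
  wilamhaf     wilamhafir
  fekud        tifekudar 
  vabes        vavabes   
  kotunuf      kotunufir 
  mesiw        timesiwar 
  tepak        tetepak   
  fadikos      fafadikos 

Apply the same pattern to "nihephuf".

nihephufir

kotunuf and fekud both have last vowel 'u' yet inflect differently (kotunufir, tifekudar), so the last vowel is not what conditions the rule; the final letter is.
"nihephuf" ends in -f. The stems ending in -f (kotunuf → kotunufir, wilamhaf → wilamhafir) add -ir.
The other patterns: stems ending in -d or -w add ti- … -ar around the stem; stems ending in -k or -s repeat the first consonant+vowel as a prefix.
So nihephuf → nihephufir.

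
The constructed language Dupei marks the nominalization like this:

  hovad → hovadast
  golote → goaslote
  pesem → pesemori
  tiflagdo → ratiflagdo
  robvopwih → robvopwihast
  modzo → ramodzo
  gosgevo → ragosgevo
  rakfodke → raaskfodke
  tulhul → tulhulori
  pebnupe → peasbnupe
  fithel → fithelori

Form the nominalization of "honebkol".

honebkolori

golote and fithel both have last vowel 'e' yet inflect differently (goaslote, fithelori), so the last vowel is not what conditions the rule; the final letter is.
"honebkol" ends in -l. The stems ending in -l (fithel → fithelori, tulhul → tulhulori) add -ori.
The other patterns: stems ending in -o add the prefix ra-; stems ending in -d or -h add -ast; stems ending in -e insert -as- after the first vowel.
So honebkol → honebkolori.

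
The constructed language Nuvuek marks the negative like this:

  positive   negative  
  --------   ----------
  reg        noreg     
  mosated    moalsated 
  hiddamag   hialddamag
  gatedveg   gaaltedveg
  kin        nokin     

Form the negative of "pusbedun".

pualsbedun

reg and gatedveg both end in -g yet inflect differently (noreg, gaaltedveg), so the final letter is not what conditions the rule; the number of vowels is.
"pusbedun" has 3 vowels. The stems with 3 vowels (gatedveg → gaaltedveg, mosated → moalsated, hiddamag → hialddamag) insert -al- after the first vowel.
So pusbedun → pualsbedun.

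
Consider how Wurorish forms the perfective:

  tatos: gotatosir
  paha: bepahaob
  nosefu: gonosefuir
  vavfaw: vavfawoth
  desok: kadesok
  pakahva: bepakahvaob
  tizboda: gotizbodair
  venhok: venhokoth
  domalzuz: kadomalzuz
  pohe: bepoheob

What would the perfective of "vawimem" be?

vawimemoth

venhok and desok both end in -k yet inflect differently (venhokoth, kadesok), so the final letter is not what conditions the rule; the first letter is.
"vawimem" begins with v-. The stems beginning with v- (vavfaw → vavfawoth, venhok → venhokoth) add -oth.
So vawimem → vawimemoth.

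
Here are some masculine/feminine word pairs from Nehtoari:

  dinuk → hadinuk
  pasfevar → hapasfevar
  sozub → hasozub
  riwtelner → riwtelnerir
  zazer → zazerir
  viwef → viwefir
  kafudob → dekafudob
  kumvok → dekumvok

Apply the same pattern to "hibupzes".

pasfevar and riwtelner both end in -r yet inflect differently (hapasfevar, riwtelnerir), so the final letter is not what conditions the rule; the last vowel is.
"hibupzes" has last vowel 'e'. The stems whose last vowel is 'e' (riwtelner → riwtelnerir, zazer → zazerir, viwef → viwefir) add -ir.
The other patterns: stems whose last vowel is 'a' or 'u' add the prefix ha-; stems whose last vowel is 'o' add the prefix de-.
So hibupzes → hibupzesir.

hibupzesir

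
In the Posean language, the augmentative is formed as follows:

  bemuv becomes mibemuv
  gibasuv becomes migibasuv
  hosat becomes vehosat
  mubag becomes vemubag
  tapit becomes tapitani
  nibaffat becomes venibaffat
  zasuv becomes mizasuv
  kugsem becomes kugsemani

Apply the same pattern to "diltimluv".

midiltimluv

hosat and tapit both end in -t yet inflect differently (vehosat, tapitani), so the final letter is not what conditions the rule; the last vowel is.
"diltimluv" has last vowel 'u'. The stems whose last vowel is 'u' (bemuv → mibemuv, gibasuv → migibasuv, zasuv → mizasuv) add the prefix mi-.
So diltimluv → midiltimluv.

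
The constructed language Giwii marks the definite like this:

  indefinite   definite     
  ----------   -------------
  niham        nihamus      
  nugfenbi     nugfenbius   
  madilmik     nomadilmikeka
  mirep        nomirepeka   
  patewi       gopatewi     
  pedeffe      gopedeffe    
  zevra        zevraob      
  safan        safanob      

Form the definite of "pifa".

"pifa" begins with p-. The stems beginning with p- (patewi → gopatewi, pedeffe → gopedeffe) add the prefix go-.
So pifa → gopifa.

gopifa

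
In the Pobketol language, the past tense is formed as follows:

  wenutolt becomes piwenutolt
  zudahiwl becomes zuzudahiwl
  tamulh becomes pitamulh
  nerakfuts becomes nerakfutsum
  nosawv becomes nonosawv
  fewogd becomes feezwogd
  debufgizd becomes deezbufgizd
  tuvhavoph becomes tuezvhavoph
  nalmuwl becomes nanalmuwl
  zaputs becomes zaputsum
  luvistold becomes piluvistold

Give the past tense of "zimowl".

zizimowl

tamulh and tuvhavoph both end in -h yet inflect differently (pitamulh, tuezvhavoph), so the final letter is not what conditions the rule; the second-to-last letter is.
"zimowl" has second-to-last letter 'w'. The stems whose second-to-last letter is 'w' (nosawv → nonosawv, nalmuwl → nanalmuwl, zudahiwl → zuzudahiwl) repeat the first consonant+vowel as a prefix.
The other patterns: stems whose second-to-last letter is 't' add -um; stems whose second-to-last letter is 'l' add the prefix pi-; stems whose second-to-last letter is 'g', 'p' or 'z' insert -ez- after the first vowel.
So zimowl → zizimowl.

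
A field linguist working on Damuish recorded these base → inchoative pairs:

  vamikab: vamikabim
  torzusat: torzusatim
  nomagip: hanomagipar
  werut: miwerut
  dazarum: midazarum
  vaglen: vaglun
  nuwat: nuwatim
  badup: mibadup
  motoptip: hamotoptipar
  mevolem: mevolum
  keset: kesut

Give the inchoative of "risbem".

"risbem" has last vowel 'e'. The stems whose last vowel is 'e' (mevolem → mevolum, keset → kesut, vaglen → vaglun) change the last vowel to 'u'.
The other patterns: stems whose last vowel is 'i' add ha- … -ar around the stem; stems whose last vowel is 'u' add the prefix mi-; stems whose last vowel is 'a' add -im.
So risbem → risbum.

risbum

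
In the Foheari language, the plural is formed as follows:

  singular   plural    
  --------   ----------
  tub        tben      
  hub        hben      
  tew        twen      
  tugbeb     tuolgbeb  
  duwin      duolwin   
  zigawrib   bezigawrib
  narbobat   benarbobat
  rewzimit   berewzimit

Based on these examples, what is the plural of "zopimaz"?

bezopimaz

tub and tugbeb both end in -b yet inflect differently (tben, tuolgbeb), so the final letter is not what conditions the rule; the number of vowels is.
"zopimaz" has 3 vowels. The stems with 3 vowels (zigawrib → bezigawrib, narbobat → benarbobat, rewzimit → berewzimit) add the prefix be-.
So zopimaz → bezopimaz.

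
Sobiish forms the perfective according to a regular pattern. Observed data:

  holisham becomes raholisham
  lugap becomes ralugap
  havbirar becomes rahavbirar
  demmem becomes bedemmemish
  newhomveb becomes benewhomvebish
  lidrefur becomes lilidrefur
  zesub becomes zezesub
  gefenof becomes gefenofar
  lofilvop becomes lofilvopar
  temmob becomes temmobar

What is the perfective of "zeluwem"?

"zeluwem" has last vowel 'e'. The stems whose last vowel is 'e' (demmem → bedemmemish, newhomveb → benewhomvebish) add be- … -ish around the stem.
So zeluwem → bezeluwemish.

bezeluwemish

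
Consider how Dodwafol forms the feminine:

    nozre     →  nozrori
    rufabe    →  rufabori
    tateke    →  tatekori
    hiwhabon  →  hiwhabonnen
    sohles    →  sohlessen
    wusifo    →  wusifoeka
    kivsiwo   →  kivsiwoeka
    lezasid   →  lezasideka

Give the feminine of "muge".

mugori

nozre and sohles both have last vowel 'e' yet inflect differently (nozrori, sohlessen), so the last vowel is not what conditions the rule; the final letter is.
"muge" ends in -e. The stems ending in -e (nozre → nozrori, rufabe → rufabori, tateke → tatekori) drop the final letter and add -ori.
The other patterns: stems ending in -n or -s double the final consonant and add -en; stems ending in -d or -o add -eka.
So muge → mugori.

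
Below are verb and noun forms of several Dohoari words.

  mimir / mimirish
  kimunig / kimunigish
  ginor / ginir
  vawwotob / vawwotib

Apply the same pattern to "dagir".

mimir and ginor both end in -r yet inflect differently (mimirish, ginir), so the final letter is not what conditions the rule; the last vowel is.
"dagir" has last vowel 'i'. The stems whose last vowel is 'i' (mimir → mimirish, kimunig → kimunigish) add -ish.
So dagir → dagirish.

dagirish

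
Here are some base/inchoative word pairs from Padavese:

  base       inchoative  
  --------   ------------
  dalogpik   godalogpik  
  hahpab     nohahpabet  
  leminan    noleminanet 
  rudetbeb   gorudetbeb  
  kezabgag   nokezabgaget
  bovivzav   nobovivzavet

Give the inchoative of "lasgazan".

hahpab and rudetbeb both end in -b yet inflect differently (nohahpabet, gorudetbeb), so the final letter is not what conditions the rule; the last vowel is.
"lasgazan" has last vowel 'a'. The stems whose last vowel is 'a' (kezabgag → nokezabgaget, bovivzav → nobovivzavet, leminan → noleminanet) add no- … -et around the stem.
So lasgazan → nolasgazanet.

nolasgazanet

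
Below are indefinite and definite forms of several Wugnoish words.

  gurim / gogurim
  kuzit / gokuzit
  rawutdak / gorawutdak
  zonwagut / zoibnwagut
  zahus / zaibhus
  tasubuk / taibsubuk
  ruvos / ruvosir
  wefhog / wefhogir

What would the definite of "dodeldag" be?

gododeldag

kuzit and zonwagut both end in -t yet inflect differently (gokuzit, zoibnwagut), so the final letter is not what conditions the rule; the last vowel is.
"dodeldag" has last vowel 'a'. The one such stem in the data (rawutdak → gorawutdak) adds the prefix go-, so the same rule applies.
So dodeldag → gododeldag.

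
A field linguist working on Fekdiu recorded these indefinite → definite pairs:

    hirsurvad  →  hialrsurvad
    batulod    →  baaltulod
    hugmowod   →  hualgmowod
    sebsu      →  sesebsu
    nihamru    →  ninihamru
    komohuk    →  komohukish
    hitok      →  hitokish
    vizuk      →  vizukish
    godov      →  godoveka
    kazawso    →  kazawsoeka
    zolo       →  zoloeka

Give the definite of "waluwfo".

"waluwfo" ends in -o. The stems ending in -o (kazawso → kazawsoeka, zolo → zoloeka) add -eka.
The other patterns: stems ending in -d insert -al- after the first vowel; stems ending in -u repeat the first consonant+vowel as a prefix; stems ending in -k add -ish.
So waluwfo → waluwfoeka.

waluwfoeka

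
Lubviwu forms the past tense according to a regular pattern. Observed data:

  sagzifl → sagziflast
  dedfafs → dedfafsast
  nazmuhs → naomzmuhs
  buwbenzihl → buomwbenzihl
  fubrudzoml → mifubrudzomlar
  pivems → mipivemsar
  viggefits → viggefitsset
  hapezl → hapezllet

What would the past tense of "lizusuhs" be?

"lizusuhs" has second-to-last letter 'h'. The stems whose second-to-last letter is 'h' (nazmuhs → naomzmuhs, buwbenzihl → buomwbenzihl) insert -om- after the first vowel.
The other patterns: stems whose second-to-last letter is 'f' add -ast; stems whose second-to-last letter is 'm' add mi- … -ar around the stem; stems whose second-to-last letter is 't' or 'z' double the final consonant and add -et.
So lizusuhs → liomzusuhs.

liomzusuhs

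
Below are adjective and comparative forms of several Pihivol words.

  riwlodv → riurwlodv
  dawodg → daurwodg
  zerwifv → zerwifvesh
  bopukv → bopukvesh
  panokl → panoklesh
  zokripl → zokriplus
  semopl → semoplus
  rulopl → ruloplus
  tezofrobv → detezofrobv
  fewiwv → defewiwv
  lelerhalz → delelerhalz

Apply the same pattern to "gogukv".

riwlodv and zerwifv both end in -v yet inflect differently (riurwlodv, zerwifvesh), so the final letter is not what conditions the rule; the second-to-last letter is.
"gogukv" has second-to-last letter 'k'. The stems whose second-to-last letter is 'k' (bopukv → bopukvesh, panokl → panoklesh) add -esh.
So gogukv → gogukvesh.

gogukvesh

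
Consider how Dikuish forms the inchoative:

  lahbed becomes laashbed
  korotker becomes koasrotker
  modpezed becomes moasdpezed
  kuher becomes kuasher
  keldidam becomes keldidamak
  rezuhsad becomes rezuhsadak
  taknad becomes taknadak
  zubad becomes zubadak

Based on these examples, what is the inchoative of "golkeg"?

goaslkeg

"golkeg" has last vowel 'e'. The stems whose last vowel is 'e' (lahbed → laashbed, korotker → koasrotker, modpezed → moasdpezed) insert -as- after the first vowel.
The other pattern: stems whose last vowel is 'a' add -ak.
So golkeg → goaslkeg.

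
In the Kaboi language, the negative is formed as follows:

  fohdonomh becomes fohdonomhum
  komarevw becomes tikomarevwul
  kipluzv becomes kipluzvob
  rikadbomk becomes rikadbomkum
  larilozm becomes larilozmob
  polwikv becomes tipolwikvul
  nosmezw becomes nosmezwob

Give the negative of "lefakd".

"lefakd" has second-to-last letter 'k'. The one such stem in the data (polwikv → tipolwikvul) adds ti- … -ul around the stem, so the same rule applies.
So lefakd → tilefakdul.

tilefakdul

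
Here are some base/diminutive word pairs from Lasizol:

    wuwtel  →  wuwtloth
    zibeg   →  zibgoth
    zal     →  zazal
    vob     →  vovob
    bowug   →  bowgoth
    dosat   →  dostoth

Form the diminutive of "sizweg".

sizwgoth

"sizweg" has 2 vowels. The stems with 2 vowels (dosat → dostoth, bowug → bowgoth, wuwtel → wuwtloth) delete the last vowel and add -oth.
So sizweg → sizwgoth.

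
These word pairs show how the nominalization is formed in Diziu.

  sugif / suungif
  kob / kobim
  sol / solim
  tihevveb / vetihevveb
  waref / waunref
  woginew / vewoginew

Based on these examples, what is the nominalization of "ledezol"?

veledezol

kob and tihevveb both end in -b yet inflect differently (kobim, vetihevveb), so the final letter is not what conditions the rule; the number of vowels is.
"ledezol" has 3 vowels. The stems with 3 vowels (woginew → vewoginew, tihevveb → vetihevveb) add the prefix ve-.
The other patterns: stems with 1 vowel add -im; stems with 2 vowels insert -un- after the first vowel.
So ledezol → veledezol.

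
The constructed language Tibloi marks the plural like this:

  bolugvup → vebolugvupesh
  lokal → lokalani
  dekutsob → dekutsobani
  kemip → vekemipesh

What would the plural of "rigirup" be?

verigirupesh

"rigirup" ends in -p. The stems ending in -p (bolugvup → vebolugvupesh, kemip → vekemipesh) add ve- … -esh around the stem.
So rigirup → verigirupesh.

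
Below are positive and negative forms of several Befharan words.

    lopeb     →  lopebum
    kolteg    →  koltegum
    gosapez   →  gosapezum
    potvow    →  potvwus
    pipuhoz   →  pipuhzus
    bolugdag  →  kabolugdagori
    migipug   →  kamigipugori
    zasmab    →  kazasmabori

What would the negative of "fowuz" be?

kafowuzori

gosapez and pipuhoz both end in -z yet inflect differently (gosapezum, pipuhzus), so the final letter is not what conditions the rule; the last vowel is.
"fowuz" has last vowel 'u'. The one such stem in the data (migipug → kamigipugori) adds ka- … -ori around the stem, so the same rule applies.
So fowuz → kafowuzori.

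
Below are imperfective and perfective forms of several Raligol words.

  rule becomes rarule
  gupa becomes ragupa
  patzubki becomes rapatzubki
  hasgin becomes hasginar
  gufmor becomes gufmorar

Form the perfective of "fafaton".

patzubki and hasgin both have last vowel 'i' yet inflect differently (rapatzubki, hasginar), so the last vowel is not what conditions the rule; whether the stem ends in a vowel or a consonant is.
"fafaton" ends in a consonant. The stems ending in a consonant (hasgin → hasginar, gufmor → gufmorar) add -ar.
The other pattern: stems ending in a vowel add the prefix ra-.
So fafaton → fafatonar.

fafatonar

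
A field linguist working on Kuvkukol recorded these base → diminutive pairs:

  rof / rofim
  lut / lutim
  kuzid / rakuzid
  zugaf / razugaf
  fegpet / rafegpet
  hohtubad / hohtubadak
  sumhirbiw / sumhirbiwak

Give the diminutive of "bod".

rof and zugaf both end in -f yet inflect differently (rofim, razugaf), so the final letter is not what conditions the rule; the number of vowels is.
"bod" has 1 vowel. The stems with 1 vowel (rof → rofim, lut → lutim) add -im.
The other patterns: stems with 2 vowels add the prefix ra-; stems with 3 vowels add -ak.
So bod → bodim.

bodim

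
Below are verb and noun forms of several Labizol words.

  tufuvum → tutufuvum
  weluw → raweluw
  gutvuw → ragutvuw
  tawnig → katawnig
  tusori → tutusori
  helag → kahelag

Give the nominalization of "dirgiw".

radirgiw

"dirgiw" ends in -w. The stems ending in -w (weluw → raweluw, gutvuw → ragutvuw) add the prefix ra-.
So dirgiw → radirgiw.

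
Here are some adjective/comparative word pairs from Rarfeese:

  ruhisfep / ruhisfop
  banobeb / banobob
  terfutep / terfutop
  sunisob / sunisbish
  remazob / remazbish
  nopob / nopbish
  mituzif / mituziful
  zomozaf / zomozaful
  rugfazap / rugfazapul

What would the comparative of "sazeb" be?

"sazeb" has last vowel 'e'. The stems whose last vowel is 'e' (ruhisfep → ruhisfop, banobeb → banobob, terfutep → terfutop) change the last vowel to 'o'.
So sazeb → sazob.

sazob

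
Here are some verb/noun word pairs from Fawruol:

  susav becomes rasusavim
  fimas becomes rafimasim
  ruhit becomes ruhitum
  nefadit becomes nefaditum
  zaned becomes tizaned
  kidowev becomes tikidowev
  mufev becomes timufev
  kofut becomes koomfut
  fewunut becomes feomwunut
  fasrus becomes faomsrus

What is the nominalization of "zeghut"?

zeomghut

"zeghut" has last vowel 'u'. The stems whose last vowel is 'u' (kofut → koomfut, fewunut → feomwunut, fasrus → faomsrus) insert -om- after the first vowel.
The other patterns: stems whose last vowel is 'a' add ra- … -im around the stem; stems whose last vowel is 'i' add -um; stems whose last vowel is 'e' add the prefix ti-.
So zeghut → zeomghut.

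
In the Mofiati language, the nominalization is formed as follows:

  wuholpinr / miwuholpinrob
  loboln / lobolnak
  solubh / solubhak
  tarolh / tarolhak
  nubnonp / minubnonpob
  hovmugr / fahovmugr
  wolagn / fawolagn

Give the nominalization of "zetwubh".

zetwubhak

"zetwubh" has second-to-last letter 'b'. The one such stem in the data (solubh → solubhak) adds -ak, so the same rule applies.
The other patterns: stems whose second-to-last letter is 'g' add the prefix fa-; stems whose second-to-last letter is 'n' add mi- … -ob around the stem.
So zetwubh → zetwubhak.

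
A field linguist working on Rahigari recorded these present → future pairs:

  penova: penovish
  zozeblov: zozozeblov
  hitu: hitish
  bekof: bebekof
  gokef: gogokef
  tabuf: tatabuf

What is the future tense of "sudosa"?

sudosish

hitu and tabuf both have last vowel 'u' yet inflect differently (hitish, tatabuf), so the last vowel is not what conditions the rule; whether the stem ends in a vowel or a consonant is.
"sudosa" ends in a vowel. The stems ending in a vowel (hitu → hitish, penova → penovish) drop the final letter and add -ish.
So sudosa → sudosish.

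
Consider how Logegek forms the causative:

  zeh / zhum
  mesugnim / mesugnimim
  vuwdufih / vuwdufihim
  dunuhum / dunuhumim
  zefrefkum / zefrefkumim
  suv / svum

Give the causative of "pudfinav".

pudfinavim

vuwdufih and zeh both end in -h yet inflect differently (vuwdufihim, zhum), so the final letter is not what conditions the rule; the number of vowels is.
"pudfinav" has 3 vowels. The stems with 3 vowels (dunuhum → dunuhumim, zefrefkum → zefrefkumim, mesugnim → mesugnimim) add -im.
So pudfinav → pudfinavim.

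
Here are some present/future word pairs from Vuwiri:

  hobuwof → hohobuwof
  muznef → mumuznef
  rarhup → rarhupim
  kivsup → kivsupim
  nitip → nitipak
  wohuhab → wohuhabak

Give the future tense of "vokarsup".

rarhup and nitip both end in -p yet inflect differently (rarhupim, nitipak), so the final letter is not what conditions the rule; the last vowel is.
"vokarsup" has last vowel 'u'. The stems whose last vowel is 'u' (rarhup → rarhupim, kivsup → kivsupim) add -im.
The other patterns: stems whose last vowel is 'e' or 'o' repeat the first consonant+vowel as a prefix; stems whose last vowel is 'a' or 'i' add -ak.
So vokarsup → vokarsupim.

vokarsupim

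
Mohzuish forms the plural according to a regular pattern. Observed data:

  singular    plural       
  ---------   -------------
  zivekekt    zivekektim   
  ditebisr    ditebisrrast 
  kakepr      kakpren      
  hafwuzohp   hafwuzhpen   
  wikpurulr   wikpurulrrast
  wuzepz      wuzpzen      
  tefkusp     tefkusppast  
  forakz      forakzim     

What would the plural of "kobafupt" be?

kobafpten

forakz and wuzepz both end in -z yet inflect differently (forakzim, wuzpzen), so the final letter is not what conditions the rule; the second-to-last letter is.
"kobafupt" has second-to-last letter 'p'. The stems whose second-to-last letter is 'p' (wuzepz → wuzpzen, kakepr → kakpren) delete the last vowel and add -en.
The other patterns: stems whose second-to-last letter is 'l' or 's' double the final consonant and add -ast; stems whose second-to-last letter is 'k' add -im.
So kobafupt → kobafpten.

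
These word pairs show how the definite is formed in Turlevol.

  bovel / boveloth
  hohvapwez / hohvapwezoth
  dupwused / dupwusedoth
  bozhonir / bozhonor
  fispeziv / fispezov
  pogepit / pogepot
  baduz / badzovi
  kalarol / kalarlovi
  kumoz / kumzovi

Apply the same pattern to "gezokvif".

hohvapwez and baduz both end in -z yet inflect differently (hohvapwezoth, badzovi), so the final letter is not what conditions the rule; the last vowel is.
"gezokvif" has last vowel 'i'. The stems whose last vowel is 'i' (bozhonir → bozhonor, fispeziv → fispezov, pogepit → pogepot) change the last vowel to 'o'.
So gezokvif → gezokvof.

gezokvof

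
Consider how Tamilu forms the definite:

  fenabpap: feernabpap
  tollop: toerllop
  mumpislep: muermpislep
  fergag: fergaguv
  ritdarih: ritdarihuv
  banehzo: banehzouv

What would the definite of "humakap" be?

fenabpap and fergag both have last vowel 'a' yet inflect differently (feernabpap, fergaguv), so the last vowel is not what conditions the rule; the final letter is.
"humakap" ends in -p. The stems ending in -p (fenabpap → feernabpap, tollop → toerllop, mumpislep → muermpislep) insert -er- after the first vowel.
The other pattern: stems ending in -g, -h or -o add -uv.
So humakap → huermakap.

huermakap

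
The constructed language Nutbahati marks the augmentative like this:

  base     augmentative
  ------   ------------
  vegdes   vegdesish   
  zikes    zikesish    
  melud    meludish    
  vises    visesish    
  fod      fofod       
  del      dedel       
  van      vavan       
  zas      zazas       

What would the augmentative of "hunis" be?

hunisish

"hunis" has 2 vowels. The stems with 2 vowels (vegdes → vegdesish, zikes → zikesish, melud → meludish) add -ish.
So hunis → hunisish.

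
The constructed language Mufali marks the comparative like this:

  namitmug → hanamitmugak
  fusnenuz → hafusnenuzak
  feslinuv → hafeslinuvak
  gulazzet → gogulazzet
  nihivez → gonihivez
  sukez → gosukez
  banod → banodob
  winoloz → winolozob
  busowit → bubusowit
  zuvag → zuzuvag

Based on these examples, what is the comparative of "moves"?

fusnenuz and nihivez both end in -z yet inflect differently (hafusnenuzak, gonihivez), so the final letter is not what conditions the rule; the last vowel is.
"moves" has last vowel 'e'. The stems whose last vowel is 'e' (gulazzet → gogulazzet, nihivez → gonihivez, sukez → gosukez) add the prefix go-.
So moves → gomoves.

gomoves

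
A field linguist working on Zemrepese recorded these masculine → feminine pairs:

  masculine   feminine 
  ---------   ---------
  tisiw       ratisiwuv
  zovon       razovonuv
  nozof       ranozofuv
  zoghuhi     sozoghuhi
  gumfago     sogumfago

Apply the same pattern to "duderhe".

soduderhe

tisiw and zoghuhi both have last vowel 'i' yet inflect differently (ratisiwuv, sozoghuhi), so the last vowel is not what conditions the rule; whether the stem ends in a vowel or a consonant is.
"duderhe" ends in a vowel. The stems ending in a vowel (zoghuhi → sozoghuhi, gumfago → sogumfago) add the prefix so-.
The other pattern: stems ending in a consonant add ra- … -uv around the stem.
So duderhe → soduderhe.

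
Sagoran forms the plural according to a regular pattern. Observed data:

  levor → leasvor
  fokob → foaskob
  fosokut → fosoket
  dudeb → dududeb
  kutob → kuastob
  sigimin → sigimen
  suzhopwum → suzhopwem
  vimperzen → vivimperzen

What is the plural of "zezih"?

kutob and dudeb both end in -b yet inflect differently (kuastob, dududeb), so the final letter is not what conditions the rule; the last vowel is.
"zezih" has last vowel 'i'. The one such stem in the data (sigimin → sigimen) changes the last vowel to 'e' (as do suzhopwum, fosokut), so the same rule applies.
The other patterns: stems whose last vowel is 'o' insert -as- after the first vowel; stems whose last vowel is 'e' repeat the first consonant+vowel as a prefix.
So zezih → zezeh.

zezeh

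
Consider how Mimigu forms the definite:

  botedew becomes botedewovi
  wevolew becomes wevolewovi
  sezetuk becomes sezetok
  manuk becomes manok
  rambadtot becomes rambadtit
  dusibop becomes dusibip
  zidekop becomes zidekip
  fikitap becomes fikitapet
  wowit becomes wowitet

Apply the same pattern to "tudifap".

"tudifap" has last vowel 'a'. The one such stem in the data (fikitap → fikitapet) adds -et, so the same rule applies.
The other patterns: stems whose last vowel is 'e' add -ovi; stems whose last vowel is 'u' change the last vowel to 'o'; stems whose last vowel is 'o' change the last vowel to 'i'.
So tudifap → tudifapet.

tudifapet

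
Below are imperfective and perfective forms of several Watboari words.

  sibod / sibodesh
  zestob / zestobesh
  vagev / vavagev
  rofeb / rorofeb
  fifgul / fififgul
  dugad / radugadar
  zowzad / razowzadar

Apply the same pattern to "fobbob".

zestob and rofeb both end in -b yet inflect differently (zestobesh, rorofeb), so the final letter is not what conditions the rule; the last vowel is.
"fobbob" has last vowel 'o'. The stems whose last vowel is 'o' (sibod → sibodesh, zestob → zestobesh) add -esh.
The other patterns: stems whose last vowel is 'e' or 'u' repeat the first consonant+vowel as a prefix; stems whose last vowel is 'a' add ra- … -ar around the stem.
So fobbob → fobbobesh.

fobbobesh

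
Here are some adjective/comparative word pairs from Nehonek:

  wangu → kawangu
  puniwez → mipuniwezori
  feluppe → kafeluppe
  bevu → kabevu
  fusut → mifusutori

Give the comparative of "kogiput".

mikogiputori

"kogiput" ends in a consonant. The stems ending in a consonant (fusut → mifusutori, puniwez → mipuniwezori) add mi- … -ori around the stem.
The other pattern: stems ending in a vowel add the prefix ka-.
So kogiput → mikogiputori.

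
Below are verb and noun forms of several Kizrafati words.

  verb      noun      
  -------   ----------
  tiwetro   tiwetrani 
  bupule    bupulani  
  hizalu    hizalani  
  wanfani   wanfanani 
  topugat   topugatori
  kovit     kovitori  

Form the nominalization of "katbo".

wanfani and kovit both have last vowel 'i' yet inflect differently (wanfanani, kovitori), so the last vowel is not what conditions the rule; whether the stem ends in a vowel or a consonant is.
"katbo" ends in a vowel. The stems ending in a vowel (tiwetro → tiwetrani, bupule → bupulani, hizalu → hizalani) drop the final letter and add -ani.
So katbo → katbani.

katbani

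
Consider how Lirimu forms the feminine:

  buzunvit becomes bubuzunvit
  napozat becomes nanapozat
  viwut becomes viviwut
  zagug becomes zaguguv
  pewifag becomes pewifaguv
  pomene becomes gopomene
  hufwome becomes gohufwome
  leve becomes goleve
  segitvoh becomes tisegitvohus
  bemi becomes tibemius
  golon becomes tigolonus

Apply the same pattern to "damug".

damuguv

"damug" ends in -g. The stems ending in -g (zagug → zaguguv, pewifag → pewifaguv) add -uv.
So damug → damuguv.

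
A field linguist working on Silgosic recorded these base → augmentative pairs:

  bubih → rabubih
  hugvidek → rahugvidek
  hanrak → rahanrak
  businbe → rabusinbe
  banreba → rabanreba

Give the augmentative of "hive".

Every pair shown (bubih → rabubih, hugvidek → rahugvidek, hanrak → rahanrak, …) follows the same rule: add the prefix ra-.
So hive → rahive.

rahive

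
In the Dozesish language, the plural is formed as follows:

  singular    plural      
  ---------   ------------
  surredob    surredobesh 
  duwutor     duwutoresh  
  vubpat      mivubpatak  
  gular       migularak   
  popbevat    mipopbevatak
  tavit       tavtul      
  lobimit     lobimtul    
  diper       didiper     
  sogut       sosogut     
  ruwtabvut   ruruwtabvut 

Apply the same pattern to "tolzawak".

duwutor and gular both end in -r yet inflect differently (duwutoresh, migularak), so the final letter is not what conditions the rule; the last vowel is.
"tolzawak" has last vowel 'a'. The stems whose last vowel is 'a' (vubpat → mivubpatak, gular → migularak, popbevat → mipopbevatak) add mi- … -ak around the stem.
The other patterns: stems whose last vowel is 'o' add -esh; stems whose last vowel is 'i' delete the last vowel and add -ul; stems whose last vowel is 'e' or 'u' repeat the first consonant+vowel as a prefix.
So tolzawak → mitolzawakak.

mitolzawakak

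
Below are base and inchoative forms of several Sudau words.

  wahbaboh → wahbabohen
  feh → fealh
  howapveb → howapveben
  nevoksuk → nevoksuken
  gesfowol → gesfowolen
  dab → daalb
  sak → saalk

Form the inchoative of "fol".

"fol" has 1 vowel. The stems with 1 vowel (sak → saalk, feh → fealh, dab → daalb) insert -al- after the first vowel.
So fol → foall.

foall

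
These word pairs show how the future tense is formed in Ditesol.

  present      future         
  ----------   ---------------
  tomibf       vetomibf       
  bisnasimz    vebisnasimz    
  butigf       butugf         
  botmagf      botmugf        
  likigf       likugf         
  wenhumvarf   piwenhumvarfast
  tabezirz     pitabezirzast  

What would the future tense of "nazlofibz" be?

tomibf and butigf both end in -f yet inflect differently (vetomibf, butugf), so the final letter is not what conditions the rule; the second-to-last letter is.
"nazlofibz" has second-to-last letter 'b'. The one such stem in the data (tomibf → vetomibf) adds the prefix ve-, so the same rule applies.
The other patterns: stems whose second-to-last letter is 'g' change the last vowel to 'u'; stems whose second-to-last letter is 'r' add pi- … -ast around the stem.
So nazlofibz → venazlofibz.

venazlofibz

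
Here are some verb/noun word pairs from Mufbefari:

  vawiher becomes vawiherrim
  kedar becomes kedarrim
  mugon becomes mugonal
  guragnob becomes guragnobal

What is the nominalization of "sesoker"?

sesokerrim

"sesoker" ends in -r. The stems ending in -r (vawiher → vawiherrim, kedar → kedarrim) double the final consonant and add -im.
The other pattern: stems ending in -b or -n add -al.
So sesoker → sesokerrim.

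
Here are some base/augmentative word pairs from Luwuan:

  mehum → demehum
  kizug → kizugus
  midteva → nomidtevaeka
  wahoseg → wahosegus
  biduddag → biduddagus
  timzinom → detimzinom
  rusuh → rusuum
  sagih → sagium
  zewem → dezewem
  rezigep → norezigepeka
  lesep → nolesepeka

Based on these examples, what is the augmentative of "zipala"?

"zipala" ends in -a. The one such stem in the data (midteva → nomidtevaeka) adds no- … -eka around the stem, so the same rule applies.
So zipala → nozipalaeka.

nozipalaeka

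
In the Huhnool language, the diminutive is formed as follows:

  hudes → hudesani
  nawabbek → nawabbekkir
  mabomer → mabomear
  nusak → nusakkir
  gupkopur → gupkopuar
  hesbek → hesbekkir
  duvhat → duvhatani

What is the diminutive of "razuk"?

hudes and mabomer both have last vowel 'e' yet inflect differently (hudesani, mabomear), so the last vowel is not what conditions the rule; the final letter is.
"razuk" ends in -k. The stems ending in -k (nusak → nusakkir, hesbek → hesbekkir, nawabbek → nawabbekkir) double the final consonant and add -ir.
The other patterns: stems ending in -s or -t add -ani; stems ending in -r drop the final letter and add -ar.
So razuk → razukkir.

razukkir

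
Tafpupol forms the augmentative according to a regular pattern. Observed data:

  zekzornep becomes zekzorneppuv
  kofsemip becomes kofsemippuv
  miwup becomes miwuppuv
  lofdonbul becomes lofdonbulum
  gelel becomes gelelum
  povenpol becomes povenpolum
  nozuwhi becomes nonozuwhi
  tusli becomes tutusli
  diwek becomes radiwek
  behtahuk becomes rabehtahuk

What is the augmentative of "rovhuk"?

rarovhuk

miwup and lofdonbul both have last vowel 'u' yet inflect differently (miwuppuv, lofdonbulum), so the last vowel is not what conditions the rule; the final letter is.
"rovhuk" ends in -k. The stems ending in -k (diwek → radiwek, behtahuk → rabehtahuk) add the prefix ra-.
So rovhuk → rarovhuk.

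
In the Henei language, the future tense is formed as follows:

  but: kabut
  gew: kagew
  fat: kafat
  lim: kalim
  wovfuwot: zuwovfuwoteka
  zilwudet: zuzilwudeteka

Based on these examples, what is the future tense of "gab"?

wovfuwot and but both end in -t yet inflect differently (zuwovfuwoteka, kabut), so the final letter is not what conditions the rule; the number of vowels is.
"gab" has 1 vowel. The stems with 1 vowel (lim → kalim, but → kabut, gew → kagew) add the prefix ka-.
So gab → kagab.

kagab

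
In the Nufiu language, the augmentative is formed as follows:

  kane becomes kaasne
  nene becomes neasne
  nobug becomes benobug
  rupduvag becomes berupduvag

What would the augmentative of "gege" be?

nene and nobug both begin with n- yet inflect differently (neasne, benobug), so the first letter is not what conditions the rule; whether the stem ends in a vowel or a consonant is.
"gege" ends in a vowel. The stems ending in a vowel (kane → kaasne, nene → neasne) insert -as- after the first vowel.
The other pattern: stems ending in a consonant add the prefix be-.
So gege → geasge.

geasge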